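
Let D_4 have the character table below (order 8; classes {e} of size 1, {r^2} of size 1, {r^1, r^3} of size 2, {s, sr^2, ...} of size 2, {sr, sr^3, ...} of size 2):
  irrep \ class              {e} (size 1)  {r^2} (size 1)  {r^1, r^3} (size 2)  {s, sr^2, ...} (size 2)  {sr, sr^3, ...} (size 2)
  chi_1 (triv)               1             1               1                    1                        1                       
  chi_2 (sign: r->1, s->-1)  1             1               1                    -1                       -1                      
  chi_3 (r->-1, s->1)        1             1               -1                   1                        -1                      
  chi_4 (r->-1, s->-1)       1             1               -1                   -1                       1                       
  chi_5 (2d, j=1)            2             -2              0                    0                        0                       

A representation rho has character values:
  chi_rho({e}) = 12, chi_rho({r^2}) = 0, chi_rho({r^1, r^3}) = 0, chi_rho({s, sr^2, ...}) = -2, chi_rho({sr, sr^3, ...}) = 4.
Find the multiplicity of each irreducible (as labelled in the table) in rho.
Multiplicities: chi_1: 2, chi_2: 1, chi_3: 0, chi_4: 3, chi_5: 3.

Reasoning: Use <chi_rho, chi> = (1/|G|) sum_C |C| * chi_rho(C) * conj(chi(C)) with |G| = 8 for each irreducible chi in the table:
  <chi_rho, chi_1> = (1/8)[1*(12)*conj(1) + 1*(0)*conj(1) + 2*(0)*conj(1) + 2*(-2)*conj(1) + 2*(4)*conj(1)]
      = (1/8)[(12) + (0) + (0) + (-4) + (8)] = 16/8 = 2
  <chi_rho, chi_2> = (1/8)[1*(12)*conj(1) + 1*(0)*conj(1) + 2*(0)*conj(1) + 2*(-2)*conj(-1) + 2*(4)*conj(-1)]
      = (1/8)[(12) + (0) + (0) + (4) + (-8)] = 8/8 = 1
  <chi_rho, chi_3> = (1/8)[1*(12)*conj(1) + 1*(0)*conj(1) + 2*(0)*conj(-1) + 2*(-2)*conj(1) + 2*(4)*conj(-1)]
      = (1/8)[(12) + (0) + (0) + (-4) + (-8)] = 0/8 = 0
  <chi_rho, chi_4> = (1/8)[1*(12)*conj(1) + 1*(0)*conj(1) + 2*(0)*conj(-1) + 2*(-2)*conj(-1) + 2*(4)*conj(1)]
      = (1/8)[(12) + (0) + (0) + (4) + (8)] = 24/8 = 3
  <chi_rho, chi_5> = (1/8)[1*(12)*conj(2) + 1*(0)*conj(-2) + 2*(0)*conj(0) + 2*(-2)*conj(0) + 2*(4)*conj(0)]
      = (1/8)[(24) + (0) + (0) + (0) + (0)] = 24/8 = 3
Dimension check: dim(rho) = sum (mult * dim) = 2*1 + 1*1 + 0*1 + 3*1 + 3*2 = 12 = chi_rho(e) = 12.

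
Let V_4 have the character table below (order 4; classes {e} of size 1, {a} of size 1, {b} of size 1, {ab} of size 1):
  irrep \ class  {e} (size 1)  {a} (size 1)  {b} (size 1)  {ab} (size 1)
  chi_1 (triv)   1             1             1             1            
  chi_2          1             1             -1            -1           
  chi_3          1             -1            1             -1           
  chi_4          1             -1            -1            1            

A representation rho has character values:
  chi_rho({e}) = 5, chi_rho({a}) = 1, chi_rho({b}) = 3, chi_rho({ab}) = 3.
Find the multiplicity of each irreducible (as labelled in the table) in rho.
Multiplicities: chi_1: 3, chi_2: 0, chi_3: 1, chi_4: 1.

Explanation: Use <chi_rho, chi> = (1/|G|) sum_C |C| * chi_rho(C) * conj(chi(C)) with |G| = 4 for each irreducible chi in the table:
  <chi_rho, chi_1> = (1/4)[1*(5)*conj(1) + 1*(1)*conj(1) + 1*(3)*conj(1) + 1*(3)*conj(1)]
      = (1/4)[(5) + (1) + (3) + (3)] = 12/4 = 3
  <chi_rho, chi_2> = (1/4)[1*(5)*conj(1) + 1*(1)*conj(1) + 1*(3)*conj(-1) + 1*(3)*conj(-1)]
      = (1/4)[(5) + (1) + (-3) + (-3)] = 0/4 = 0
  <chi_rho, chi_3> = (1/4)[1*(5)*conj(1) + 1*(1)*conj(-1) + 1*(3)*conj(1) + 1*(3)*conj(-1)]
      = (1/4)[(5) + (-1) + (3) + (-3)] = 4/4 = 1
  <chi_rho, chi_4> = (1/4)[1*(5)*conj(1) + 1*(1)*conj(-1) + 1*(3)*conj(-1) + 1*(3)*conj(1)]
      = (1/4)[(5) + (-1) + (-3) + (3)] = 4/4 = 1
Dimension check: dim(rho) = sum (mult * dim) = 3*1 + 0*1 + 1*1 + 1*1 = 5 = chi_rho(e) = 5.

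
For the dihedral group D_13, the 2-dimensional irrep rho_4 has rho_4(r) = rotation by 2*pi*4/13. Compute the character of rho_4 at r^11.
chi_{rho_4}(r^11) = 2*cos(2*pi*4*11/13) = -2*cos(3*pi/13)

Argument: rho_4(r^11) is rotation by angle 2*pi*4*11/13, whose trace is 2*cos(2*pi*4*11/13) = -2*cos(3*pi/13).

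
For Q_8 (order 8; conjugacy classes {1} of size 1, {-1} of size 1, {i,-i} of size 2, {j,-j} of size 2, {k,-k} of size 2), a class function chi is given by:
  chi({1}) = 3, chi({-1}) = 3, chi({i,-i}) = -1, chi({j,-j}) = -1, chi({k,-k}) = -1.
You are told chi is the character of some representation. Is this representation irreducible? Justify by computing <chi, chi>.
Not irreducible (reducible): <chi, chi> = 3 > 1.

Why: <chi, chi> = (1/|G|) sum_C |C| * |chi(C)|^2 = (1/8)[1*|3|^2 + 1*|3|^2 + 2*|-1|^2 + 2*|-1|^2 + 2*|-1|^2]
  = (1/8)[(9) + (9) + (2) + (2) + (2)] = 24/8 = 3.
A character is irreducible iff <chi, chi> = 1, so this representation is reducible.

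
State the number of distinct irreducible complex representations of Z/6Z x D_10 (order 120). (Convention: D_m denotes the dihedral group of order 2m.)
48

The number of irreducible complex representations of a finite group equals its number of conjugacy classes. For a direct product, #classes(G x H) = #classes(G) * #classes(H). Z/6Z has 6 classes (abelian), D_10 has 8 classes, so 6 * 8 = 48, so Z/6Z x D_10 (order 120) has exactly 48 irreducible complex representations.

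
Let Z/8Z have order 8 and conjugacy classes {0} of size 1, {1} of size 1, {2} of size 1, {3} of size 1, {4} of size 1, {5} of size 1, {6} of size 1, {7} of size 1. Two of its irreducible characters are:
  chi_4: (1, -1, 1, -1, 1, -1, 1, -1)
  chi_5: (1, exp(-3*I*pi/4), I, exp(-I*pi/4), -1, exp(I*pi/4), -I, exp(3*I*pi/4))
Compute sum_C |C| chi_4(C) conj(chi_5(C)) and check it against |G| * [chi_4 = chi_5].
Sum = 0; so <chi_4, chi_5> = 0 (distinct irreducibles are orthogonal).

Justification: Compute term by term over conjugacy classes (|C| * chi_4(C) * conj(chi_5(C))):
  1*(1)*conj(1) + 1*(-1)*conj(exp(-3*I*pi/4)) + 1*(1)*conj(I) + 1*(-1)*conj(exp(-I*pi/4)) + 1*(1)*conj(-1) + 1*(-1)*conj(exp(I*pi/4)) + 1*(1)*conj(-I) + 1*(-1)*conj(exp(3*I*pi/4))
  = (1) + (-exp(3*I*pi/4)) + (-I) + (-exp(I*pi/4)) + (-1) + (-exp(-I*pi/4)) + (I) + (-exp(-3*I*pi/4))
  = 0.
(Exp terms are combined using exp(i*s)*conj(exp(i*t)) = exp(i*(s-t)), and sums of them are collapsed using the identity that for every m > 1 the m distinct m-th roots of unity sum to 0, e.g. 1 + exp(2*I*pi/3) + exp(-2*I*pi/3) = 0.)
Dividing by |G| = 8 gives 0/8 = 0, matching the row-orthogonality relation <chi_4, chi_5> = [chi_4 = chi_5].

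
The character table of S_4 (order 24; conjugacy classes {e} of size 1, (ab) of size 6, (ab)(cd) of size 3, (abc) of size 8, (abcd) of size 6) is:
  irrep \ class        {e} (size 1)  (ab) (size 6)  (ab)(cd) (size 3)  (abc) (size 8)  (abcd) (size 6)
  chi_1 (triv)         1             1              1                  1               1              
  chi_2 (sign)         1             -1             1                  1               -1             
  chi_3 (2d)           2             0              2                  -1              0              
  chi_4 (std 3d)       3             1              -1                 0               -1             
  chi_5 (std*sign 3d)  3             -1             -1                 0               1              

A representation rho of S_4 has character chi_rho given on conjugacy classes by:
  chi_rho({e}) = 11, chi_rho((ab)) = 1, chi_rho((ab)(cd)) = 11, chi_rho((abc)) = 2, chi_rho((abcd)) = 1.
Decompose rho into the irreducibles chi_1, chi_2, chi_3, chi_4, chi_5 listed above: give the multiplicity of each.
Multiplicities: chi_1: 3, chi_2: 2, chi_3: 3, chi_4: 0, chi_5: 0.

Argument: Use <chi_rho, chi> = (1/|G|) sum_C |C| * chi_rho(C) * conj(chi(C)) with |G| = 24 for each irreducible chi in the table:
  <chi_rho, chi_1> = (1/24)[1*(11)*conj(1) + 6*(1)*conj(1) + 3*(11)*conj(1) + 8*(2)*conj(1) + 6*(1)*conj(1)]
      = (1/24)[(11) + (6) + (33) + (16) + (6)] = 72/24 = 3
  <chi_rho, chi_2> = (1/24)[1*(11)*conj(1) + 6*(1)*conj(-1) + 3*(11)*conj(1) + 8*(2)*conj(1) + 6*(1)*conj(-1)]
      = (1/24)[(11) + (-6) + (33) + (16) + (-6)] = 48/24 = 2
  <chi_rho, chi_3> = (1/24)[1*(11)*conj(2) + 6*(1)*conj(0) + 3*(11)*conj(2) + 8*(2)*conj(-1) + 6*(1)*conj(0)]
      = (1/24)[(22) + (0) + (66) + (-16) + (0)] = 72/24 = 3
  <chi_rho, chi_4> = (1/24)[1*(11)*conj(3) + 6*(1)*conj(1) + 3*(11)*conj(-1) + 8*(2)*conj(0) + 6*(1)*conj(-1)]
      = (1/24)[(33) + (6) + (-33) + (0) + (-6)] = 0/24 = 0
  <chi_rho, chi_5> = (1/24)[1*(11)*conj(3) + 6*(1)*conj(-1) + 3*(11)*conj(-1) + 8*(2)*conj(0) + 6*(1)*conj(1)]
      = (1/24)[(33) + (-6) + (-33) + (0) + (6)] = 0/24 = 0
Dimension check: dim(rho) = sum (mult * dim) = 3*1 + 2*1 + 3*2 + 0*3 + 0*3 = 11 = chi_rho(e) = 11.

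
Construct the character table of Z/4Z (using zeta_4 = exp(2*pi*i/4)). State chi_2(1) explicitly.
Character table of Z/4Z (irreps indexed chi_0,...,chi_3 with chi_k(m) = zeta_4^(k*m), zeta_4 = exp(2*pi*i/4)):
  irrep \ class  {0} (size 1)  {1} (size 1)  {2} (size 1)  {3} (size 1)
  chi_0          1             1             1             1           
  chi_1          1             I             -1            -I          
  chi_2          1             -1            1             -1          
  chi_3          1             -I            -1            I           

Spot check: chi_2(1) = zeta_4^(2*1) = zeta_4^2 = -1.

Working: Z/4Z is abelian, so all 4 irreducible complex representations are 1-dimensional. They are given by chi_k(m) = zeta_4^(k*m) for k = 0,...,3. Row orthogonality: sum_m chi_k(m) conj(chi_l(m)) = 4 * [k = l].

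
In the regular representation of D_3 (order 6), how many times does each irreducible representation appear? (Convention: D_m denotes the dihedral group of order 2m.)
Each irreducible V_i of dimension d_i appears with multiplicity d_i, i.e. rho_reg = (direct sum over all irreducibles V_i) d_i V_i. The irreducible dimensions for D_3 are 1, 1, 2: 2 irreducibles of dimension 1, each with multiplicity 1; 1 irreducible of dimension 2, with multiplicity 2. Total dimension 2*1*1 + 1*2*2 = 6 = |G|.

Argument: General theorem: in the regular representation of a finite group G, each irreducible appears with multiplicity equal to its dimension. Check: dim(rho_reg) = sum d_i^2 = 1 + 1 + 4 = 6 = |G|.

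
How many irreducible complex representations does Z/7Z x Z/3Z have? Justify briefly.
21

Why: The number of irreducible complex representations of a finite group equals its number of conjugacy classes. Z/7Z x Z/3Z is abelian of order 21, so every element is its own conjugacy class: 21 classes, so Z/7Z x Z/3Z (order 21) has exactly 21 irreducible complex representations.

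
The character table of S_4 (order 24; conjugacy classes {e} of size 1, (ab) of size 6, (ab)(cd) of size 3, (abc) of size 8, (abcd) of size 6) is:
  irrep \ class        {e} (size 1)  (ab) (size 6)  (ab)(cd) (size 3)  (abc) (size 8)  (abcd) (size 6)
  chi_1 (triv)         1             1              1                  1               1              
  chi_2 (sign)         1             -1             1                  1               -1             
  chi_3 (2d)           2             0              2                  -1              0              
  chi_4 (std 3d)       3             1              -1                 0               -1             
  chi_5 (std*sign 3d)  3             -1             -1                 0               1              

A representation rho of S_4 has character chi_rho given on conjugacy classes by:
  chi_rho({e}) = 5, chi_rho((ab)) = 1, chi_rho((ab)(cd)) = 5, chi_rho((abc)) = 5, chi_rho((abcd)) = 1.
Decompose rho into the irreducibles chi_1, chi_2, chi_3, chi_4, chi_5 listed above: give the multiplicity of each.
Multiplicities: chi_1: 3, chi_2: 2, chi_3: 0, chi_4: 0, chi_5: 0.

Why: Use <chi_rho, chi> = (1/|G|) sum_C |C| * chi_rho(C) * conj(chi(C)) with |G| = 24 for each irreducible chi in the table:
  <chi_rho, chi_1> = (1/24)[1*(5)*conj(1) + 6*(1)*conj(1) + 3*(5)*conj(1) + 8*(5)*conj(1) + 6*(1)*conj(1)]
      = (1/24)[(5) + (6) + (15) + (40) + (6)] = 72/24 = 3
  <chi_rho, chi_2> = (1/24)[1*(5)*conj(1) + 6*(1)*conj(-1) + 3*(5)*conj(1) + 8*(5)*conj(1) + 6*(1)*conj(-1)]
      = (1/24)[(5) + (-6) + (15) + (40) + (-6)] = 48/24 = 2
  <chi_rho, chi_3> = (1/24)[1*(5)*conj(2) + 6*(1)*conj(0) + 3*(5)*conj(2) + 8*(5)*conj(-1) + 6*(1)*conj(0)]
      = (1/24)[(10) + (0) + (30) + (-40) + (0)] = 0/24 = 0
  <chi_rho, chi_4> = (1/24)[1*(5)*conj(3) + 6*(1)*conj(1) + 3*(5)*conj(-1) + 8*(5)*conj(0) + 6*(1)*conj(-1)]
      = (1/24)[(15) + (6) + (-15) + (0) + (-6)] = 0/24 = 0
  <chi_rho, chi_5> = (1/24)[1*(5)*conj(3) + 6*(1)*conj(-1) + 3*(5)*conj(-1) + 8*(5)*conj(0) + 6*(1)*conj(1)]
      = (1/24)[(15) + (-6) + (-15) + (0) + (6)] = 0/24 = 0
Dimension check: dim(rho) = sum (mult * dim) = 3*1 + 2*1 + 0*2 + 0*3 + 0*3 = 5 = chi_rho(e) = 5.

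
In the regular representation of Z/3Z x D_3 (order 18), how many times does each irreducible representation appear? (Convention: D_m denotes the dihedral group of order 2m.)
Each irreducible V_i of dimension d_i appears with multiplicity d_i, i.e. rho_reg = (direct sum over all irreducibles V_i) d_i V_i. The irreducible dimensions for Z/3Z x D_3 are 1, 1, 1, 1, 1, 1, 2, 2, 2: 6 irreducibles of dimension 1, each with multiplicity 1; 3 irreducibles of dimension 2, each with multiplicity 2. Total dimension 6*1*1 + 3*2*2 = 18 = |G|.

Derivation: General theorem: in the regular representation of a finite group G, each irreducible appears with multiplicity equal to its dimension. Check: dim(rho_reg) = sum d_i^2 = 1 + 1 + 1 + 1 + 1 + 1 + 4 + 4 + 4 = 18 = |G|.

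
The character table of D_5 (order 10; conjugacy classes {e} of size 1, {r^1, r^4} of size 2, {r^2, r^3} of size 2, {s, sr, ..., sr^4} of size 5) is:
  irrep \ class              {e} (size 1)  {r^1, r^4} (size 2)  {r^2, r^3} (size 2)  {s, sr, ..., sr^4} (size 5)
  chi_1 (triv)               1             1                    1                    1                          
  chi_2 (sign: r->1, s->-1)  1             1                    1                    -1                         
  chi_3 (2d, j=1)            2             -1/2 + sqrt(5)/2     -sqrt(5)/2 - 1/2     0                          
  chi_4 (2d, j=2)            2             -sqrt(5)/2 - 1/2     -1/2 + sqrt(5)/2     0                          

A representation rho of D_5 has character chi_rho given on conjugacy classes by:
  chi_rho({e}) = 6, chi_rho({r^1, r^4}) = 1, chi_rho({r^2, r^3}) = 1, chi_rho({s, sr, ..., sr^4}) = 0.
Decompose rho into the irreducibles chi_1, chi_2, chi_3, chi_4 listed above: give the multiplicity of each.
Multiplicities: chi_1: 1, chi_2: 1, chi_3: 1, chi_4: 1.

Argument: Use <chi_rho, chi> = (1/|G|) sum_C |C| * chi_rho(C) * conj(chi(C)) with |G| = 10 for each irreducible chi in the table:
  <chi_rho, chi_1> = (1/10)[1*(6)*conj(1) + 2*(1)*conj(1) + 2*(1)*conj(1) + 5*(0)*conj(1)]
      = (1/10)[(6) + (2) + (2) + (0)] = 10/10 = 1
  <chi_rho, chi_2> = (1/10)[1*(6)*conj(1) + 2*(1)*conj(1) + 2*(1)*conj(1) + 5*(0)*conj(-1)]
      = (1/10)[(6) + (2) + (2) + (0)] = 10/10 = 1
  <chi_rho, chi_3> = (1/10)[1*(6)*conj(2) + 2*(1)*conj(-1/2 + sqrt(5)/2) + 2*(1)*conj(-sqrt(5)/2 - 1/2) + 5*(0)*conj(0)]
      = (1/10)[(12) + (-1 + sqrt(5)) + (-sqrt(5) - 1) + (0)] = 10/10 = 1
  <chi_rho, chi_4> = (1/10)[1*(6)*conj(2) + 2*(1)*conj(-sqrt(5)/2 - 1/2) + 2*(1)*conj(-1/2 + sqrt(5)/2) + 5*(0)*conj(0)]
      = (1/10)[(12) + (-sqrt(5) - 1) + (-1 + sqrt(5)) + (0)] = 10/10 = 1
Dimension check: dim(rho) = sum (mult * dim) = 1*1 + 1*1 + 1*2 + 1*2 = 6 = chi_rho(e) = 6.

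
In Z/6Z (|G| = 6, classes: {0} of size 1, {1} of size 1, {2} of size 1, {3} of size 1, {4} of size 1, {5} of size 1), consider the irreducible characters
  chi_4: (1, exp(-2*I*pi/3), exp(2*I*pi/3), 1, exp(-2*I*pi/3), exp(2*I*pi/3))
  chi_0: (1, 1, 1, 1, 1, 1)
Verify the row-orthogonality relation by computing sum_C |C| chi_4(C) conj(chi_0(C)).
Sum = 0; so <chi_4, chi_0> = 0 (distinct irreducibles are orthogonal).

Reasoning: Compute term by term over conjugacy classes (|C| * chi_4(C) * conj(chi_0(C))):
  1*(1)*conj(1) + 1*(exp(-2*I*pi/3))*conj(1) + 1*(exp(2*I*pi/3))*conj(1) + 1*(1)*conj(1) + 1*(exp(-2*I*pi/3))*conj(1) + 1*(exp(2*I*pi/3))*conj(1)
  = (1) + (exp(-2*I*pi/3)) + (exp(2*I*pi/3)) + (1) + (exp(-2*I*pi/3)) + (exp(2*I*pi/3))
  = 0.
(Exp terms are combined using exp(i*s)*conj(exp(i*t)) = exp(i*(s-t)), and sums of them are collapsed using the identity that for every m > 1 the m distinct m-th roots of unity sum to 0, e.g. 1 + exp(2*I*pi/3) + exp(-2*I*pi/3) = 0.)
Dividing by |G| = 6 gives 0/6 = 0, matching the row-orthogonality relation <chi_4, chi_0> = [chi_4 = chi_0].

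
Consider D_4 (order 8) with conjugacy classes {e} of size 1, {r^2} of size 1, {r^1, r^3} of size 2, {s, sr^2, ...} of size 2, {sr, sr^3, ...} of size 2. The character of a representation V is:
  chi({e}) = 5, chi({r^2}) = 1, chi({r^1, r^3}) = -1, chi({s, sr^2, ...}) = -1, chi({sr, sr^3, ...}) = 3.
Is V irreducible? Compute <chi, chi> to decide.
Not irreducible (reducible): <chi, chi> = 6 > 1.

Solution. <chi, chi> = (1/|G|) sum_C |C| * |chi(C)|^2 = (1/8)[1*|5|^2 + 1*|1|^2 + 2*|-1|^2 + 2*|-1|^2 + 2*|3|^2]
  = (1/8)[(25) + (1) + (2) + (2) + (18)] = 48/8 = 6.
A character is irreducible iff <chi, chi> = 1, so this representation is reducible.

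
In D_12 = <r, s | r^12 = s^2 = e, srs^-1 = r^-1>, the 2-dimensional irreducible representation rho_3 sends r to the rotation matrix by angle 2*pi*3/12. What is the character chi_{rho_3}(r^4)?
chi_{rho_3}(r^4) = 2*cos(2*pi*3*4/12) = 2

Explanation: rho_3(r^4) is rotation by angle 2*pi*3*4/12, whose trace is 2*cos(2*pi*3*4/12) = 2.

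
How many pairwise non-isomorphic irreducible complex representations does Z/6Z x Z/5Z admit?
30

The number of irreducible complex representations of a finite group equals its number of conjugacy classes. Z/6Z x Z/5Z is abelian of order 30, so every element is its own conjugacy class: 30 classes, so Z/6Z x Z/5Z (order 30) has exactly 30 irreducible complex representations.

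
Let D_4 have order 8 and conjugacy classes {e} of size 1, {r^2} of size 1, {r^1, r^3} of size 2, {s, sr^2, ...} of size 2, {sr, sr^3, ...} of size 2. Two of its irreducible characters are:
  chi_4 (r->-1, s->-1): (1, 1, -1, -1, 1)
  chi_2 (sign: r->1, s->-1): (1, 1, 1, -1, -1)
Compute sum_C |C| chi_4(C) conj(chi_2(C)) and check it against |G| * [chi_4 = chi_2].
Sum = 0; so <chi_4, chi_2> = 0 (distinct irreducibles are orthogonal).

Reasoning: Compute term by term over conjugacy classes (|C| * chi_4(C) * conj(chi_2(C))):
  1*(1)*conj(1) + 1*(1)*conj(1) + 2*(-1)*conj(1) + 2*(-1)*conj(-1) + 2*(1)*conj(-1)
  = (1) + (1) + (-2) + (2) + (-2)
  = 0.
Dividing by |G| = 8 gives 0/8 = 0, matching the row-orthogonality relation <chi_4, chi_2> = [chi_4 = chi_2].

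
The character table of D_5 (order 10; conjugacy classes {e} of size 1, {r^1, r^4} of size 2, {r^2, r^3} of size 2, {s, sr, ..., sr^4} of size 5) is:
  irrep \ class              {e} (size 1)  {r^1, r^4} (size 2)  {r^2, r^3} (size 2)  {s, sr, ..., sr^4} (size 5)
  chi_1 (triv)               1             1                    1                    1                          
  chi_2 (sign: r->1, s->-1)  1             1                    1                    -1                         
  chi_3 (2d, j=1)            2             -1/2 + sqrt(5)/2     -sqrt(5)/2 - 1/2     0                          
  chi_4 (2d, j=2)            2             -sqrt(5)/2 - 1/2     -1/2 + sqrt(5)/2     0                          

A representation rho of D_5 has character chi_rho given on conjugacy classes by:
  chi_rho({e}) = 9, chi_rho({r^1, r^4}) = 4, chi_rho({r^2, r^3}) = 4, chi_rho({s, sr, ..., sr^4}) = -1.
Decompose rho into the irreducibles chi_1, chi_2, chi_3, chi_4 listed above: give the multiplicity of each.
Multiplicities: chi_1: 2, chi_2: 3, chi_3: 1, chi_4: 1.

Details: Use <chi_rho, chi> = (1/|G|) sum_C |C| * chi_rho(C) * conj(chi(C)) with |G| = 10 for each irreducible chi in the table:
  <chi_rho, chi_1> = (1/10)[1*(9)*conj(1) + 2*(4)*conj(1) + 2*(4)*conj(1) + 5*(-1)*conj(1)]
      = (1/10)[(9) + (8) + (8) + (-5)] = 20/10 = 2
  <chi_rho, chi_2> = (1/10)[1*(9)*conj(1) + 2*(4)*conj(1) + 2*(4)*conj(1) + 5*(-1)*conj(-1)]
      = (1/10)[(9) + (8) + (8) + (5)] = 30/10 = 3
  <chi_rho, chi_3> = (1/10)[1*(9)*conj(2) + 2*(4)*conj(-1/2 + sqrt(5)/2) + 2*(4)*conj(-sqrt(5)/2 - 1/2) + 5*(-1)*conj(0)]
      = (1/10)[(18) + (-4 + 4*sqrt(5)) + (-4*sqrt(5) - 4) + (0)] = 10/10 = 1
  <chi_rho, chi_4> = (1/10)[1*(9)*conj(2) + 2*(4)*conj(-sqrt(5)/2 - 1/2) + 2*(4)*conj(-1/2 + sqrt(5)/2) + 5*(-1)*conj(0)]
      = (1/10)[(18) + (-4*sqrt(5) - 4) + (-4 + 4*sqrt(5)) + (0)] = 10/10 = 1
Dimension check: dim(rho) = sum (mult * dim) = 2*1 + 3*1 + 1*2 + 1*2 = 9 = chi_rho(e) = 9.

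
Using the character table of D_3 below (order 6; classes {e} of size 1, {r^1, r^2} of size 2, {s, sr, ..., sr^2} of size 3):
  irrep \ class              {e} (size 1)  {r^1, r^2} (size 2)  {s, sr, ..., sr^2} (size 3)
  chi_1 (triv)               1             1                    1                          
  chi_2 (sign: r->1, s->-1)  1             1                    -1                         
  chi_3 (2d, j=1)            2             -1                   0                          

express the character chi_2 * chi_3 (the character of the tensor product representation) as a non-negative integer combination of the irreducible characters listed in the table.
chi_2 tensor chi_3 = chi_3 (all other irreducibles have multiplicity 0).

The character of a tensor product is the pointwise product (chi_2 * chi_3)(C) = chi_2(C) * chi_3(C):
  {e}: (1)*(2), {r^1, r^2}: (1)*(-1), {s, sr, ..., sr^2}: (-1)*(0)
so (chi_2 * chi_3) takes values
  {e} -> 2, {r^1, r^2} -> -1, {s, sr, ..., sr^2} -> 0.
Now take the inner product of this character with each irreducible chi from the table, <chi_2*chi_3, chi> = (1/6) sum_C |C| (chi_2*chi_3)(C) conj(chi(C)):
  <chi_2*chi_3, chi_1> = (1/6)[1*(2)*conj(1) + 2*(-1)*conj(1) + 3*(0)*conj(1)]
      = (1/6)[(2) + (-2) + (0)] = 0/6 = 0
  <chi_2*chi_3, chi_2> = (1/6)[1*(2)*conj(1) + 2*(-1)*conj(1) + 3*(0)*conj(-1)]
      = (1/6)[(2) + (-2) + (0)] = 0/6 = 0
  <chi_2*chi_3, chi_3> = (1/6)[1*(2)*conj(2) + 2*(-1)*conj(-1) + 3*(0)*conj(0)]
      = (1/6)[(4) + (2) + (0)] = 6/6 = 1
Hence the multiplicities are chi_3: 1. Dimension check: dim(chi_2)*dim(chi_3) = 1*2 = 2 and sum (mult * dim) = 1*2 = 2.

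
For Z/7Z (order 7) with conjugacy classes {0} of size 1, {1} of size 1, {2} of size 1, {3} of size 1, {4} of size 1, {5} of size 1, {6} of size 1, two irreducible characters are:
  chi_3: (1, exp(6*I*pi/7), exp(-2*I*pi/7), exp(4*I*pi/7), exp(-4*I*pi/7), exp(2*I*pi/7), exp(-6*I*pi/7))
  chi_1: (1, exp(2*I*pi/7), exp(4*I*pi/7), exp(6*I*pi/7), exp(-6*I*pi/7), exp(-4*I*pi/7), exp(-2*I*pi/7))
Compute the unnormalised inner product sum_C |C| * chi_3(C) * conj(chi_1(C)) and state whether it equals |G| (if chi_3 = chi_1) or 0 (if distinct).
Sum = 0; so <chi_3, chi_1> = 0 (distinct irreducibles are orthogonal).

Working: Compute term by term over conjugacy classes (|C| * chi_3(C) * conj(chi_1(C))):
  1*(1)*conj(1) + 1*(exp(6*I*pi/7))*conj(exp(2*I*pi/7)) + 1*(exp(-2*I*pi/7))*conj(exp(4*I*pi/7)) + 1*(exp(4*I*pi/7))*conj(exp(6*I*pi/7)) + 1*(exp(-4*I*pi/7))*conj(exp(-6*I*pi/7)) + 1*(exp(2*I*pi/7))*conj(exp(-4*I*pi/7)) + 1*(exp(-6*I*pi/7))*conj(exp(-2*I*pi/7))
  = (1) + (exp(4*I*pi/7)) + (exp(-6*I*pi/7)) + (exp(-2*I*pi/7)) + (exp(2*I*pi/7)) + (exp(6*I*pi/7)) + (exp(-4*I*pi/7))
  = 0.
(Exp terms are combined using exp(i*s)*conj(exp(i*t)) = exp(i*(s-t)), and sums of them are collapsed using the identity that for every m > 1 the m distinct m-th roots of unity sum to 0, e.g. 1 + exp(2*I*pi/3) + exp(-2*I*pi/3) = 0.)
Dividing by |G| = 7 gives 0/7 = 0, matching the row-orthogonality relation <chi_3, chi_1> = [chi_3 = chi_1].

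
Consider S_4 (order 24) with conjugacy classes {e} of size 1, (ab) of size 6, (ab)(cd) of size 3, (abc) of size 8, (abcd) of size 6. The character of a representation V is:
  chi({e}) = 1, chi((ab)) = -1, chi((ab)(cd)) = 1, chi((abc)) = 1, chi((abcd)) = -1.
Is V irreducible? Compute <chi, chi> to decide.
Irreducible: <chi, chi> = 1.

<chi, chi> = (1/|G|) sum_C |C| * |chi(C)|^2 = (1/24)[1*|1|^2 + 6*|-1|^2 + 3*|1|^2 + 8*|1|^2 + 6*|-1|^2]
  = (1/24)[(1) + (6) + (3) + (8) + (6)] = 24/24 = 1.
A character is irreducible iff <chi, chi> = 1, so this representation is irreducible.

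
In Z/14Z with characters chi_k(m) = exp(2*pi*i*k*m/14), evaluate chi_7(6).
chi_7(6) = zeta_14^42 = 1

Proof sketch: chi_7(6) = zeta_14^(7*6) = zeta_14^42. Since zeta_14^14 = 1, this equals zeta_14^0 = exp(2*pi*i*0/14) = 1.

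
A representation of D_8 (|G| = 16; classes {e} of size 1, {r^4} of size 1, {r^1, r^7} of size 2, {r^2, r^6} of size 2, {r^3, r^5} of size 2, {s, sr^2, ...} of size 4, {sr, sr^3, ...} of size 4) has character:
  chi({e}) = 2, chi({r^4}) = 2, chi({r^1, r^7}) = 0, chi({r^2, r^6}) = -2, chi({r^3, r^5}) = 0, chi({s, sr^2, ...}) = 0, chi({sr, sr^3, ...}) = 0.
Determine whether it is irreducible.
Irreducible: <chi, chi> = 1.

Proof sketch: <chi, chi> = (1/|G|) sum_C |C| * |chi(C)|^2 = (1/16)[1*|2|^2 + 1*|2|^2 + 2*|0|^2 + 2*|-2|^2 + 2*|0|^2 + 4*|0|^2 + 4*|0|^2]
  = (1/16)[(4) + (4) + (0) + (8) + (0) + (0) + (0)] = 16/16 = 1.
A character is irreducible iff <chi, chi> = 1, so this representation is irreducible.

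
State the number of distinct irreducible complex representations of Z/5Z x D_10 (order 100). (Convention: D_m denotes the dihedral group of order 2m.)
40

Derivation: The number of irreducible complex representations of a finite group equals its number of conjugacy classes. For a direct product, #classes(G x H) = #classes(G) * #classes(H). Z/5Z has 5 classes (abelian), D_10 has 8 classes, so 5 * 8 = 40, so Z/5Z x D_10 (order 100) has exactly 40 irreducible complex representations.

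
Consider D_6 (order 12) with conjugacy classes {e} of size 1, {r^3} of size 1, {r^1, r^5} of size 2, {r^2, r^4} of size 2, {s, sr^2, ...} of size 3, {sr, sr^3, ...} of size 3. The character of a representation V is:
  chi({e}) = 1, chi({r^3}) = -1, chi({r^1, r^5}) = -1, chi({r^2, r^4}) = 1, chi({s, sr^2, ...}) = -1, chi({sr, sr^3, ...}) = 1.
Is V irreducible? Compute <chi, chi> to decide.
Irreducible: <chi, chi> = 1.

Details: <chi, chi> = (1/|G|) sum_C |C| * |chi(C)|^2 = (1/12)[1*|1|^2 + 1*|-1|^2 + 2*|-1|^2 + 2*|1|^2 + 3*|-1|^2 + 3*|1|^2]
  = (1/12)[(1) + (1) + (2) + (2) + (3) + (3)] = 12/12 = 1.
A character is irreducible iff <chi, chi> = 1, so this representation is irreducible.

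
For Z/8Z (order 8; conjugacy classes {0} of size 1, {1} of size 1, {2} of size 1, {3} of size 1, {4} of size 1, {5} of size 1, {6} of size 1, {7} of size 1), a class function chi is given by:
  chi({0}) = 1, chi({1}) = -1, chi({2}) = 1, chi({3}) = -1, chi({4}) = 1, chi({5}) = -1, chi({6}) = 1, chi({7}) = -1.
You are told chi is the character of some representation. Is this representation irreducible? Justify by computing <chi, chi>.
Irreducible: <chi, chi> = 1.

<chi, chi> = (1/|G|) sum_C |C| * |chi(C)|^2 = (1/8)[1*|1|^2 + 1*|-1|^2 + 1*|1|^2 + 1*|-1|^2 + 1*|1|^2 + 1*|-1|^2 + 1*|1|^2 + 1*|-1|^2]
  = (1/8)[(1) + (1) + (1) + (1) + (1) + (1) + (1) + (1)] = 8/8 = 1.
(Exp terms are combined using exp(i*s)*conj(exp(i*t)) = exp(i*(s-t)), and sums of them are collapsed using the identity that for every m > 1 the m distinct m-th roots of unity sum to 0, e.g. 1 + exp(2*I*pi/3) + exp(-2*I*pi/3) = 0.)
A character is irreducible iff <chi, chi> = 1, so this representation is irreducible.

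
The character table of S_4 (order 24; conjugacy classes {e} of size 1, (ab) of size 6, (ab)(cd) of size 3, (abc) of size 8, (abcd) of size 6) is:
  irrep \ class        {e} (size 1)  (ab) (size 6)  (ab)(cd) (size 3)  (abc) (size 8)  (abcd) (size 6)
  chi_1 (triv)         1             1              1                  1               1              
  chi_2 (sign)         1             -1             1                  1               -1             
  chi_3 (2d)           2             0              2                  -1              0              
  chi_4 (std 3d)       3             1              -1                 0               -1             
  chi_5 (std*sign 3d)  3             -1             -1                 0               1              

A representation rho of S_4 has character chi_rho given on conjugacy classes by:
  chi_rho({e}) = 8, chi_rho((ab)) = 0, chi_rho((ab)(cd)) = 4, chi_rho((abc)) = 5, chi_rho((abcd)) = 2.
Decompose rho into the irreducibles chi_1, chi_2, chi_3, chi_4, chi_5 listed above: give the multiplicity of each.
Multiplicities: chi_1: 3, chi_2: 2, chi_3: 0, chi_4: 0, chi_5: 1.

Why: Use <chi_rho, chi> = (1/|G|) sum_C |C| * chi_rho(C) * conj(chi(C)) with |G| = 24 for each irreducible chi in the table:
  <chi_rho, chi_1> = (1/24)[1*(8)*conj(1) + 6*(0)*conj(1) + 3*(4)*conj(1) + 8*(5)*conj(1) + 6*(2)*conj(1)]
      = (1/24)[(8) + (0) + (12) + (40) + (12)] = 72/24 = 3
  <chi_rho, chi_2> = (1/24)[1*(8)*conj(1) + 6*(0)*conj(-1) + 3*(4)*conj(1) + 8*(5)*conj(1) + 6*(2)*conj(-1)]
      = (1/24)[(8) + (0) + (12) + (40) + (-12)] = 48/24 = 2
  <chi_rho, chi_3> = (1/24)[1*(8)*conj(2) + 6*(0)*conj(0) + 3*(4)*conj(2) + 8*(5)*conj(-1) + 6*(2)*conj(0)]
      = (1/24)[(16) + (0) + (24) + (-40) + (0)] = 0/24 = 0
  <chi_rho, chi_4> = (1/24)[1*(8)*conj(3) + 6*(0)*conj(1) + 3*(4)*conj(-1) + 8*(5)*conj(0) + 6*(2)*conj(-1)]
      = (1/24)[(24) + (0) + (-12) + (0) + (-12)] = 0/24 = 0
  <chi_rho, chi_5> = (1/24)[1*(8)*conj(3) + 6*(0)*conj(-1) + 3*(4)*conj(-1) + 8*(5)*conj(0) + 6*(2)*conj(1)]
      = (1/24)[(24) + (0) + (-12) + (0) + (12)] = 24/24 = 1
Dimension check: dim(rho) = sum (mult * dim) = 3*1 + 2*1 + 0*2 + 0*3 + 1*3 = 8 = chi_rho(e) = 8.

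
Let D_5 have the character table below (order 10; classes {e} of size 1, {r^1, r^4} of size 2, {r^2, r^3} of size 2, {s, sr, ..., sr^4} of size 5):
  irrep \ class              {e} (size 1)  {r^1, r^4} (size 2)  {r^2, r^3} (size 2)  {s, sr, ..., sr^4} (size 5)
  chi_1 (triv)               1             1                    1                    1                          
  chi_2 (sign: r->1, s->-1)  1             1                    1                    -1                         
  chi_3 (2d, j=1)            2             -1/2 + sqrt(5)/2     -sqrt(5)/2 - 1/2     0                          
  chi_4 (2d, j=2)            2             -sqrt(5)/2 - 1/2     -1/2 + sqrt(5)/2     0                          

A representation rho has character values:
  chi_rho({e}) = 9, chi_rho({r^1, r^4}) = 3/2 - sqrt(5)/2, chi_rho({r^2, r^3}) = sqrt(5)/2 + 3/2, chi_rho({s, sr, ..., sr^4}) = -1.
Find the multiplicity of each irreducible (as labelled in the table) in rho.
Multiplicities: chi_1: 1, chi_2: 2, chi_3: 1, chi_4: 2.

Details: Use <chi_rho, chi> = (1/|G|) sum_C |C| * chi_rho(C) * conj(chi(C)) with |G| = 10 for each irreducible chi in the table:
  <chi_rho, chi_1> = (1/10)[1*(9)*conj(1) + 2*(3/2 - sqrt(5)/2)*conj(1) + 2*(sqrt(5)/2 + 3/2)*conj(1) + 5*(-1)*conj(1)]
      = (1/10)[(9) + (3 - sqrt(5)) + (sqrt(5) + 3) + (-5)] = 10/10 = 1
  <chi_rho, chi_2> = (1/10)[1*(9)*conj(1) + 2*(3/2 - sqrt(5)/2)*conj(1) + 2*(sqrt(5)/2 + 3/2)*conj(1) + 5*(-1)*conj(-1)]
      = (1/10)[(9) + (3 - sqrt(5)) + (sqrt(5) + 3) + (5)] = 20/10 = 2
  <chi_rho, chi_3> = (1/10)[1*(9)*conj(2) + 2*(3/2 - sqrt(5)/2)*conj(-1/2 + sqrt(5)/2) + 2*(sqrt(5)/2 + 3/2)*conj(-sqrt(5)/2 - 1/2) + 5*(-1)*conj(0)]
      = (1/10)[(18) + (-4 + 2*sqrt(5)) + (-2*sqrt(5) - 4) + (0)] = 10/10 = 1
  <chi_rho, chi_4> = (1/10)[1*(9)*conj(2) + 2*(3/2 - sqrt(5)/2)*conj(-sqrt(5)/2 - 1/2) + 2*(sqrt(5)/2 + 3/2)*conj(-1/2 + sqrt(5)/2) + 5*(-1)*conj(0)]
      = (1/10)[(18) + (1 - sqrt(5)) + (1 + sqrt(5)) + (0)] = 20/10 = 2
Dimension check: dim(rho) = sum (mult * dim) = 1*1 + 2*1 + 1*2 + 2*2 = 9 = chi_rho(e) = 9.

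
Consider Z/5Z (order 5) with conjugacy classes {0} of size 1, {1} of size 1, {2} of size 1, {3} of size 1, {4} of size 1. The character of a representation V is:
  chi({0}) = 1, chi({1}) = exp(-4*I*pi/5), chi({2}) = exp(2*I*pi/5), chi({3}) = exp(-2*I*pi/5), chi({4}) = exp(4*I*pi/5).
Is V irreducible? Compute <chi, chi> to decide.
Irreducible: <chi, chi> = 1.

Why: <chi, chi> = (1/|G|) sum_C |C| * |chi(C)|^2 = (1/5)[1*|1|^2 + 1*|exp(-4*I*pi/5)|^2 + 1*|exp(2*I*pi/5)|^2 + 1*|exp(-2*I*pi/5)|^2 + 1*|exp(4*I*pi/5)|^2]
  = (1/5)[(1) + (1) + (1) + (1) + (1)] = 5/5 = 1.
(Exp terms are combined using exp(i*s)*conj(exp(i*t)) = exp(i*(s-t)), and sums of them are collapsed using the identity that for every m > 1 the m distinct m-th roots of unity sum to 0, e.g. 1 + exp(2*I*pi/3) + exp(-2*I*pi/3) = 0.)
A character is irreducible iff <chi, chi> = 1, so this representation is irreducible.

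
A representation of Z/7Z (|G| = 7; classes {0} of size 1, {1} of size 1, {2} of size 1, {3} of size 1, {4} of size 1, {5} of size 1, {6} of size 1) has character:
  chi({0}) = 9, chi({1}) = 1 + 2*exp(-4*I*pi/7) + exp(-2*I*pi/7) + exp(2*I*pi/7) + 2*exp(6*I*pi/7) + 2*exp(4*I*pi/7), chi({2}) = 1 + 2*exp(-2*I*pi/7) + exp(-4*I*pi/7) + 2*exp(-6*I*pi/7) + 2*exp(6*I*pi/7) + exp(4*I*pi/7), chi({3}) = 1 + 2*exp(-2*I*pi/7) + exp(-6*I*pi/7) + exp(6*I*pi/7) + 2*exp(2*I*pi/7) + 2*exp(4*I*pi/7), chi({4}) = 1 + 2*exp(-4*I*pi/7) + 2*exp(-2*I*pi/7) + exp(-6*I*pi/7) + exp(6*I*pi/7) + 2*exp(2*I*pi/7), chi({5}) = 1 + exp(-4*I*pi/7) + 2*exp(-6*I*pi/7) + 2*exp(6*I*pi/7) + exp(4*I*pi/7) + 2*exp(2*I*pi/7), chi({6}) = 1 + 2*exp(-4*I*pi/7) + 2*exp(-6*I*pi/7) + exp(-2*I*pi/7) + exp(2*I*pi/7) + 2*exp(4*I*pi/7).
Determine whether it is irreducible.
Not irreducible (reducible): <chi, chi> = 15 > 1.

Justification: <chi, chi> = (1/|G|) sum_C |C| * |chi(C)|^2 = (1/7)[1*|9|^2 + 1*|1 + 2*exp(-4*I*pi/7) + exp(-2*I*pi/7) + exp(2*I*pi/7) + 2*exp(6*I*pi/7) + 2*exp(4*I*pi/7)|^2 + 1*|1 + 2*exp(-2*I*pi/7) + exp(-4*I*pi/7) + 2*exp(-6*I*pi/7) + 2*exp(6*I*pi/7) + exp(4*I*pi/7)|^2 + 1*|1 + 2*exp(-2*I*pi/7) + exp(-6*I*pi/7) + exp(6*I*pi/7) + 2*exp(2*I*pi/7) + 2*exp(4*I*pi/7)|^2 + 1*|1 + 2*exp(-4*I*pi/7) + 2*exp(-2*I*pi/7) + exp(-6*I*pi/7) + exp(6*I*pi/7) + 2*exp(2*I*pi/7)|^2 + 1*|1 + exp(-4*I*pi/7) + 2*exp(-6*I*pi/7) + 2*exp(6*I*pi/7) + exp(4*I*pi/7) + 2*exp(2*I*pi/7)|^2 + 1*|1 + 2*exp(-4*I*pi/7) + 2*exp(-6*I*pi/7) + exp(-2*I*pi/7) + exp(2*I*pi/7) + 2*exp(4*I*pi/7)|^2]
  = (1/7)[(81) + (15 + 11*exp(-4*I*pi/7) + 10*exp(-2*I*pi/7) + 12*exp(-6*I*pi/7) + 12*exp(6*I*pi/7) + 10*exp(2*I*pi/7) + 11*exp(4*I*pi/7)) + (15 + 10*exp(-4*I*pi/7) + 12*exp(-2*I*pi/7) + 11*exp(-6*I*pi/7) + 11*exp(6*I*pi/7) + 12*exp(2*I*pi/7) + 10*exp(4*I*pi/7)) + (15 + 12*exp(-4*I*pi/7) + 11*exp(-2*I*pi/7) + 10*exp(-6*I*pi/7) + 10*exp(6*I*pi/7) + 11*exp(2*I*pi/7) + 12*exp(4*I*pi/7)) + (15 + 12*exp(-4*I*pi/7) + 11*exp(-2*I*pi/7) + 10*exp(-6*I*pi/7) + 10*exp(6*I*pi/7) + 11*exp(2*I*pi/7) + 12*exp(4*I*pi/7)) + (15 + 10*exp(-4*I*pi/7) + 12*exp(-2*I*pi/7) + 11*exp(-6*I*pi/7) + 11*exp(6*I*pi/7) + 12*exp(2*I*pi/7) + 10*exp(4*I*pi/7)) + (15 + 11*exp(-4*I*pi/7) + 10*exp(-2*I*pi/7) + 12*exp(-6*I*pi/7) + 12*exp(6*I*pi/7) + 10*exp(2*I*pi/7) + 11*exp(4*I*pi/7))] = 105/7 = 15.
(Exp terms are combined using exp(i*s)*conj(exp(i*t)) = exp(i*(s-t)), and sums of them are collapsed using the identity that for every m > 1 the m distinct m-th roots of unity sum to 0, e.g. 1 + exp(2*I*pi/3) + exp(-2*I*pi/3) = 0.)
A character is irreducible iff <chi, chi> = 1, so this representation is reducible.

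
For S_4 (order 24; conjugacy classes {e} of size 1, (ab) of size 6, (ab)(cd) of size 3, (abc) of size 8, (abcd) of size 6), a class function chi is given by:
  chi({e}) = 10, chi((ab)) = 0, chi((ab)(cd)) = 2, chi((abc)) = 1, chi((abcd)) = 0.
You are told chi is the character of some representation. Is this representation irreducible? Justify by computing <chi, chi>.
Not irreducible (reducible): <chi, chi> = 5 > 1.

Solution. <chi, chi> = (1/|G|) sum_C |C| * |chi(C)|^2 = (1/24)[1*|10|^2 + 6*|0|^2 + 3*|2|^2 + 8*|1|^2 + 6*|0|^2]
  = (1/24)[(100) + (0) + (12) + (8) + (0)] = 120/24 = 5.
A character is irreducible iff <chi, chi> = 1, so this representation is reducible.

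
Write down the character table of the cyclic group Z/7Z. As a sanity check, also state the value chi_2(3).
Character table of Z/7Z (irreps indexed chi_0,...,chi_6 with chi_k(m) = zeta_7^(k*m), zeta_7 = exp(2*pi*i/7)):
  irrep \ class  {0} (size 1)  {1} (size 1)    {2} (size 1)    {3} (size 1)    {4} (size 1)    {5} (size 1)    {6} (size 1)  
  chi_0          1             1               1               1               1               1               1             
  chi_1          1             exp(2*I*pi/7)   exp(4*I*pi/7)   exp(6*I*pi/7)   exp(-6*I*pi/7)  exp(-4*I*pi/7)  exp(-2*I*pi/7)
  chi_2          1             exp(4*I*pi/7)   exp(-6*I*pi/7)  exp(-2*I*pi/7)  exp(2*I*pi/7)   exp(6*I*pi/7)   exp(-4*I*pi/7)
  chi_3          1             exp(6*I*pi/7)   exp(-2*I*pi/7)  exp(4*I*pi/7)   exp(-4*I*pi/7)  exp(2*I*pi/7)   exp(-6*I*pi/7)
  chi_4          1             exp(-6*I*pi/7)  exp(2*I*pi/7)   exp(-4*I*pi/7)  exp(4*I*pi/7)   exp(-2*I*pi/7)  exp(6*I*pi/7) 
  chi_5          1             exp(-4*I*pi/7)  exp(6*I*pi/7)   exp(2*I*pi/7)   exp(-2*I*pi/7)  exp(-6*I*pi/7)  exp(4*I*pi/7) 
  chi_6          1             exp(-2*I*pi/7)  exp(-4*I*pi/7)  exp(-6*I*pi/7)  exp(6*I*pi/7)   exp(4*I*pi/7)   exp(2*I*pi/7) 

Spot check: chi_2(3) = zeta_7^(2*3) = zeta_7^6 = exp(-2*I*pi/7).

Justification: Z/7Z is abelian, so all 7 irreducible complex representations are 1-dimensional. They are given by chi_k(m) = zeta_7^(k*m) for k = 0,...,6. Row orthogonality: sum_m chi_k(m) conj(chi_l(m)) = 7 * [k = l].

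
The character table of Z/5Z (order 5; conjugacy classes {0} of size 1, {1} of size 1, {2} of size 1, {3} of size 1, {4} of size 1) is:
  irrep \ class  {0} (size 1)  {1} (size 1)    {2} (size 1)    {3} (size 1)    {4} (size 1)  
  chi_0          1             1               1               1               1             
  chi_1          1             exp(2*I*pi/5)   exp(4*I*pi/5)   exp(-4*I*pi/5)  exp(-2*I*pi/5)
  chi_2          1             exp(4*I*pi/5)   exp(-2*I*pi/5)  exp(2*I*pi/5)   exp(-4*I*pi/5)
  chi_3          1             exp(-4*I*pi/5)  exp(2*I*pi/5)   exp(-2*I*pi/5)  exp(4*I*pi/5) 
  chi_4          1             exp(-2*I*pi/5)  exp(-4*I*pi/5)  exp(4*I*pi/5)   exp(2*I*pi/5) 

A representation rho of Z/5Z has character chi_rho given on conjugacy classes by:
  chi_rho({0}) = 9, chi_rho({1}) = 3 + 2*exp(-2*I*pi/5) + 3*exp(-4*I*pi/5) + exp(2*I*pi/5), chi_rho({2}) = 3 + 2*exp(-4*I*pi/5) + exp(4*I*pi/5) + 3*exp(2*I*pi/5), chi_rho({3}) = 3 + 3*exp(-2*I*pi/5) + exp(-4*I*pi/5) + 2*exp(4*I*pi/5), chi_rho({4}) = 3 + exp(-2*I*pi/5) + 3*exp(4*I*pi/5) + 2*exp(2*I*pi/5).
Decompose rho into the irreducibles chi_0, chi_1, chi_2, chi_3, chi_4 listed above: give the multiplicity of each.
Multiplicities: chi_0: 3, chi_1: 1, chi_2: 0, chi_3: 3, chi_4: 2.

Details: Use <chi_rho, chi> = (1/|G|) sum_C |C| * chi_rho(C) * conj(chi(C)) with |G| = 5 for each irreducible chi in the table:
  <chi_rho, chi_0> = (1/5)[1*(9)*conj(1) + 1*(3 + 2*exp(-2*I*pi/5) + 3*exp(-4*I*pi/5) + exp(2*I*pi/5))*conj(1) + 1*(3 + 2*exp(-4*I*pi/5) + exp(4*I*pi/5) + 3*exp(2*I*pi/5))*conj(1) + 1*(3 + 3*exp(-2*I*pi/5) + exp(-4*I*pi/5) + 2*exp(4*I*pi/5))*conj(1) + 1*(3 + exp(-2*I*pi/5) + 3*exp(4*I*pi/5) + 2*exp(2*I*pi/5))*conj(1)]
      = (1/5)[(9) + (3 + 2*exp(-2*I*pi/5) + 3*exp(-4*I*pi/5) + exp(2*I*pi/5)) + (3 + 2*exp(-4*I*pi/5) + exp(4*I*pi/5) + 3*exp(2*I*pi/5)) + (3 + 3*exp(-2*I*pi/5) + exp(-4*I*pi/5) + 2*exp(4*I*pi/5)) + (3 + exp(-2*I*pi/5) + 3*exp(4*I*pi/5) + 2*exp(2*I*pi/5))] = 15/5 = 3
  <chi_rho, chi_1> = (1/5)[1*(9)*conj(1) + 1*(3 + 2*exp(-2*I*pi/5) + 3*exp(-4*I*pi/5) + exp(2*I*pi/5))*conj(exp(2*I*pi/5)) + 1*(3 + 2*exp(-4*I*pi/5) + exp(4*I*pi/5) + 3*exp(2*I*pi/5))*conj(exp(4*I*pi/5)) + 1*(3 + 3*exp(-2*I*pi/5) + exp(-4*I*pi/5) + 2*exp(4*I*pi/5))*conj(exp(-4*I*pi/5)) + 1*(3 + exp(-2*I*pi/5) + 3*exp(4*I*pi/5) + 2*exp(2*I*pi/5))*conj(exp(-2*I*pi/5))]
      = (1/5)[(9) + (1 + 3*exp(-2*I*pi/5) + 2*exp(-4*I*pi/5) + 3*exp(4*I*pi/5)) + (1 + 3*exp(-2*I*pi/5) + 3*exp(-4*I*pi/5) + 2*exp(2*I*pi/5)) + (1 + 2*exp(-2*I*pi/5) + 3*exp(4*I*pi/5) + 3*exp(2*I*pi/5)) + (1 + 3*exp(-4*I*pi/5) + 2*exp(4*I*pi/5) + 3*exp(2*I*pi/5))] = 5/5 = 1
  <chi_rho, chi_2> = (1/5)[1*(9)*conj(1) + 1*(3 + 2*exp(-2*I*pi/5) + 3*exp(-4*I*pi/5) + exp(2*I*pi/5))*conj(exp(4*I*pi/5)) + 1*(3 + 2*exp(-4*I*pi/5) + exp(4*I*pi/5) + 3*exp(2*I*pi/5))*conj(exp(-2*I*pi/5)) + 1*(3 + 3*exp(-2*I*pi/5) + exp(-4*I*pi/5) + 2*exp(4*I*pi/5))*conj(exp(2*I*pi/5)) + 1*(3 + exp(-2*I*pi/5) + 3*exp(4*I*pi/5) + 2*exp(2*I*pi/5))*conj(exp(-4*I*pi/5))]
      = (1/5)[(9) + (3*exp(-4*I*pi/5) + exp(-2*I*pi/5) + 2*exp(4*I*pi/5) + 3*exp(2*I*pi/5)) + (2*exp(-2*I*pi/5) + exp(-4*I*pi/5) + 3*exp(4*I*pi/5) + 3*exp(2*I*pi/5)) + (3*exp(-2*I*pi/5) + 3*exp(-4*I*pi/5) + exp(4*I*pi/5) + 2*exp(2*I*pi/5)) + (3*exp(-2*I*pi/5) + 2*exp(-4*I*pi/5) + exp(2*I*pi/5) + 3*exp(4*I*pi/5))] = 0/5 = 0
  <chi_rho, chi_3> = (1/5)[1*(9)*conj(1) + 1*(3 + 2*exp(-2*I*pi/5) + 3*exp(-4*I*pi/5) + exp(2*I*pi/5))*conj(exp(-4*I*pi/5)) + 1*(3 + 2*exp(-4*I*pi/5) + exp(4*I*pi/5) + 3*exp(2*I*pi/5))*conj(exp(2*I*pi/5)) + 1*(3 + 3*exp(-2*I*pi/5) + exp(-4*I*pi/5) + 2*exp(4*I*pi/5))*conj(exp(-2*I*pi/5)) + 1*(3 + exp(-2*I*pi/5) + 3*exp(4*I*pi/5) + 2*exp(2*I*pi/5))*conj(exp(4*I*pi/5))]
      = (1/5)[(9) + (3 + exp(-4*I*pi/5) + 3*exp(4*I*pi/5) + 2*exp(2*I*pi/5)) + (3 + 3*exp(-2*I*pi/5) + exp(2*I*pi/5) + 2*exp(4*I*pi/5)) + (3 + 2*exp(-4*I*pi/5) + exp(-2*I*pi/5) + 3*exp(2*I*pi/5)) + (3 + 2*exp(-2*I*pi/5) + 3*exp(-4*I*pi/5) + exp(4*I*pi/5))] = 15/5 = 3
  <chi_rho, chi_4> = (1/5)[1*(9)*conj(1) + 1*(3 + 2*exp(-2*I*pi/5) + 3*exp(-4*I*pi/5) + exp(2*I*pi/5))*conj(exp(-2*I*pi/5)) + 1*(3 + 2*exp(-4*I*pi/5) + exp(4*I*pi/5) + 3*exp(2*I*pi/5))*conj(exp(-4*I*pi/5)) + 1*(3 + 3*exp(-2*I*pi/5) + exp(-4*I*pi/5) + 2*exp(4*I*pi/5))*conj(exp(4*I*pi/5)) + 1*(3 + exp(-2*I*pi/5) + 3*exp(4*I*pi/5) + 2*exp(2*I*pi/5))*conj(exp(2*I*pi/5))]
      = (1/5)[(9) + (2 + 3*exp(-2*I*pi/5) + exp(4*I*pi/5) + 3*exp(2*I*pi/5)) + (2 + 3*exp(-4*I*pi/5) + exp(-2*I*pi/5) + 3*exp(4*I*pi/5)) + (2 + 3*exp(-4*I*pi/5) + exp(2*I*pi/5) + 3*exp(4*I*pi/5)) + (2 + 3*exp(-2*I*pi/5) + exp(-4*I*pi/5) + 3*exp(2*I*pi/5))] = 10/5 = 2
(Exp terms are combined using exp(i*s)*conj(exp(i*t)) = exp(i*(s-t)), and sums of them are collapsed using the identity that for every m > 1 the m distinct m-th roots of unity sum to 0, e.g. 1 + exp(2*I*pi/3) + exp(-2*I*pi/3) = 0.)
Dimension check: dim(rho) = sum (mult * dim) = 3*1 + 1*1 + 0*1 + 3*1 + 2*1 = 9 = chi_rho(e) = 9.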